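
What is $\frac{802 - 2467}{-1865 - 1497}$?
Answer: $\frac{1665}{3362} \approx 0.49524$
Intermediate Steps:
$\frac{802 - 2467}{-1865 - 1497} = - \frac{1665}{-1865 - 1497} = - \frac{1665}{-3362} = \left(-1665\right) \left(- \frac{1}{3362}\right) = \frac{1665}{3362}$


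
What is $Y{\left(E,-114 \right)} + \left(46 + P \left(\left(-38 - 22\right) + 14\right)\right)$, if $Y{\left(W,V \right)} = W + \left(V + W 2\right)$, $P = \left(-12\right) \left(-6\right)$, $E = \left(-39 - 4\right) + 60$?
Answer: $-3329$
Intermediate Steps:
$E = 17$ ($E = -43 + 60 = 17$)
$P = 72$
$Y{\left(W,V \right)} = V + 3 W$ ($Y{\left(W,V \right)} = W + \left(V + 2 W\right) = V + 3 W$)
$Y{\left(E,-114 \right)} + \left(46 + P \left(\left(-38 - 22\right) + 14\right)\right) = \left(-114 + 3 \cdot 17\right) + \left(46 + 72 \left(\left(-38 - 22\right) + 14\right)\right) = \left(-114 + 51\right) + \left(46 + 72 \left(-60 + 14\right)\right) = -63 + \left(46 + 72 \left(-46\right)\right) = -63 + \left(46 - 3312\right) = -63 - 3266 = -3329$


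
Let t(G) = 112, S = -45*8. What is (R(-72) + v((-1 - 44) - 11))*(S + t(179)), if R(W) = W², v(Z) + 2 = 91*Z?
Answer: -21328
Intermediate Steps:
v(Z) = -2 + 91*Z
S = -360
(R(-72) + v((-1 - 44) - 11))*(S + t(179)) = ((-72)² + (-2 + 91*((-1 - 44) - 11)))*(-360 + 112) = (5184 + (-2 + 91*(-45 - 11)))*(-248) = (5184 + (-2 + 91*(-56)))*(-248) = (5184 + (-2 - 5096))*(-248) = (5184 - 5098)*(-248) = 86*(-248) = -21328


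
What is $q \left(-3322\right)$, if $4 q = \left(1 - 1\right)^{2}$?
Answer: $0$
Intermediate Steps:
$q = 0$ ($q = \frac{\left(1 - 1\right)^{2}}{4} = \frac{0^{2}}{4} = \frac{1}{4} \cdot 0 = 0$)
$q \left(-3322\right) = 0 \left(-3322\right) = 0$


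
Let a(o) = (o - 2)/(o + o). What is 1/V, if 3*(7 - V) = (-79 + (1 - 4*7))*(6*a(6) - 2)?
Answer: ⅐ ≈ 0.14286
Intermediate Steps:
a(o) = (-2 + o)/(2*o) (a(o) = (-2 + o)/((2*o)) = (-2 + o)*(1/(2*o)) = (-2 + o)/(2*o))
V = 7 (V = 7 - (-79 + (1 - 4*7))*(6*((½)*(-2 + 6)/6) - 2)/3 = 7 - (-79 + (1 - 28))*(6*((½)*(⅙)*4) - 2)/3 = 7 - (-79 - 27)*(6*(⅓) - 2)/3 = 7 - (-106)*(2 - 2)/3 = 7 - (-106)*0/3 = 7 - ⅓*0 = 7 + 0 = 7)
1/V = 1/7 = ⅐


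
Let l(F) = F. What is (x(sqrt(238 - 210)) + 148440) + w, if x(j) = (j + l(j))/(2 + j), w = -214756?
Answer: -198941/3 - sqrt(7)/3 ≈ -66315.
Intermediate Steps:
x(j) = 2*j/(2 + j) (x(j) = (j + j)/(2 + j) = (2*j)/(2 + j) = 2*j/(2 + j))
(x(sqrt(238 - 210)) + 148440) + w = (2*sqrt(238 - 210)/(2 + sqrt(238 - 210)) + 148440) - 214756 = (2*sqrt(28)/(2 + sqrt(28)) + 148440) - 214756 = (2*(2*sqrt(7))/(2 + 2*sqrt(7)) + 148440) - 214756 = (4*sqrt(7)/(2 + 2*sqrt(7)) + 148440) - 214756 = (148440 + 4*sqrt(7)/(2 + 2*sqrt(7))) - 214756 = -66316 + 4*sqrt(7)/(2 + 2*sqrt(7))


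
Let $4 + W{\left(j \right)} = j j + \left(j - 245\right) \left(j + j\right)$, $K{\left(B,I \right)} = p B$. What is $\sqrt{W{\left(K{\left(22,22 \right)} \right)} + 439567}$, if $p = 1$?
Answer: $\sqrt{430235} \approx 655.92$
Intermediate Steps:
$K{\left(B,I \right)} = B$ ($K{\left(B,I \right)} = 1 B = B$)
$W{\left(j \right)} = -4 + j^{2} + 2 j \left(-245 + j\right)$ ($W{\left(j \right)} = -4 + \left(j j + \left(j - 245\right) \left(j + j\right)\right) = -4 + \left(j^{2} + \left(-245 + j\right) 2 j\right) = -4 + \left(j^{2} + 2 j \left(-245 + j\right)\right) = -4 + j^{2} + 2 j \left(-245 + j\right)$)
$\sqrt{W{\left(K{\left(22,22 \right)} \right)} + 439567} = \sqrt{\left(-4 - 10780 + 3 \cdot 22^{2}\right) + 439567} = \sqrt{\left(-4 - 10780 + 3 \cdot 484\right) + 439567} = \sqrt{\left(-4 - 10780 + 1452\right) + 439567} = \sqrt{-9332 + 439567} = \sqrt{430235}$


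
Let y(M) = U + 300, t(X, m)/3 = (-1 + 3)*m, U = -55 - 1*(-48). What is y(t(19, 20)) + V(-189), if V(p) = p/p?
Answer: 294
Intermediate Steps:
V(p) = 1
U = -7 (U = -55 + 48 = -7)
t(X, m) = 6*m (t(X, m) = 3*((-1 + 3)*m) = 3*(2*m) = 6*m)
y(M) = 293 (y(M) = -7 + 300 = 293)
y(t(19, 20)) + V(-189) = 293 + 1 = 294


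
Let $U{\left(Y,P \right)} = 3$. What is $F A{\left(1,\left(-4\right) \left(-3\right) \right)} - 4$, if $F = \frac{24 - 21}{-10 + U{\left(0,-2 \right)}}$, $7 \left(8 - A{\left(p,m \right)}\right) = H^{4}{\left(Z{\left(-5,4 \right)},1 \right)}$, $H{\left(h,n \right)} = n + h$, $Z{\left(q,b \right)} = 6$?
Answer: $\frac{977}{7} \approx 139.57$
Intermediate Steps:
$H{\left(h,n \right)} = h + n$
$A{\left(p,m \right)} = -335$ ($A{\left(p,m \right)} = 8 - \frac{\left(6 + 1\right)^{4}}{7} = 8 - \frac{7^{4}}{7} = 8 - 343 = -335$)
$F = - \frac{3}{7}$ ($F = \frac{24 - 21}{-10 + 3} = \frac{3}{-7} = 3 \left(- \frac{1}{7}\right) = - \frac{3}{7} \approx -0.42857$)
$F A{\left(1,\left(-4\right) \left(-3\right) \right)} - 4 = \left(- \frac{3}{7}\right) \left(-335\right) - 4 = \frac{1005}{7} - 4 = \frac{977}{7}$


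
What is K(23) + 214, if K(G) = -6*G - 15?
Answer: 61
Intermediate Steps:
K(G) = -15 - 6*G
K(23) + 214 = (-15 - 6*23) + 214 = (-15 - 138) + 214 = -153 + 214 = 61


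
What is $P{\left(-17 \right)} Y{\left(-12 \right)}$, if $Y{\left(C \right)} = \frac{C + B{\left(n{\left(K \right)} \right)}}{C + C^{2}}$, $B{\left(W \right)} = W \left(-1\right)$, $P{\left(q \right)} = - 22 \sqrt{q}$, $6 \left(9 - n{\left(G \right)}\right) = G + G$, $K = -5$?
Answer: $\frac{34 i \sqrt{17}}{9} \approx 15.576 i$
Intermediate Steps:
$n{\left(G \right)} = 9 - \frac{G}{3}$ ($n{\left(G \right)} = 9 - \frac{G + G}{6} = 9 - \frac{2 G}{6} = 9 - \frac{G}{3}$)
$B{\left(W \right)} = - W$
$Y{\left(C \right)} = \frac{- \frac{32}{3} + C}{C + C^{2}}$ ($Y{\left(C \right)} = \frac{C - \left(9 - - \frac{5}{3}\right)}{C + C^{2}} = \frac{C - \left(9 + \frac{5}{3}\right)}{C + C^{2}} = \frac{C - \frac{32}{3}}{C + C^{2}} = \frac{- \frac{32}{3} + C}{C + C^{2}}$)
$P{\left(-17 \right)} Y{\left(-12 \right)} = - 22 \sqrt{-17} \frac{- \frac{32}{3} - 12}{\left(-12\right) \left(1 - 12\right)} = - 22 i \sqrt{17} \left(\left(- \frac{1}{12}\right) \frac{1}{-11} \left(- \frac{68}{3}\right)\right) = - 22 i \sqrt{17} \left(\left(- \frac{1}{12}\right) \left(- \frac{1}{11}\right) \left(- \frac{68}{3}\right)\right) = - 22 i \sqrt{17} \left(- \frac{17}{99}\right) = \frac{34 i \sqrt{17}}{9}$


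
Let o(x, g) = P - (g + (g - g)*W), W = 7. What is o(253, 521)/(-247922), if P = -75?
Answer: 298/123961 ≈ 0.0024040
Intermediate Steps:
o(x, g) = -75 - g (o(x, g) = -75 - (g + (g - g)*7) = -75 - (g + 0*7) = -75 - (g + 0) = -75 - g)
o(253, 521)/(-247922) = (-75 - 1*521)/(-247922) = (-75 - 521)*(-1/247922) = -596*(-1/247922) = 298/123961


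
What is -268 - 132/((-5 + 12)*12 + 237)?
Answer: -28720/107 ≈ -268.41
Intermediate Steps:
-268 - 132/((-5 + 12)*12 + 237) = -268 - 132/(7*12 + 237) = -268 - 132/(84 + 237) = -268 - 132/321 = -268 + (1/321)*(-132) = -268 - 44/107 = -28720/107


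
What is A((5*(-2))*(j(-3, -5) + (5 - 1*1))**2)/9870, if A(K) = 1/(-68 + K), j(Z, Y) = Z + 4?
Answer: -1/3138660 ≈ -3.1861e-7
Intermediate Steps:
j(Z, Y) = 4 + Z
A((5*(-2))*(j(-3, -5) + (5 - 1*1))**2)/9870 = 1/((-68 + (5*(-2))*((4 - 3) + (5 - 1*1))**2)*9870) = (1/9870)/(-68 - 10*(1 + (5 - 1))**2) = (1/9870)/(-68 - 10*(1 + 4)**2) = (1/9870)/(-68 - 10*5**2) = (1/9870)/(-68 - 10*25) = (1/9870)/(-68 - 250) = (1/9870)/(-318) = -1/318*1/9870 = -1/3138660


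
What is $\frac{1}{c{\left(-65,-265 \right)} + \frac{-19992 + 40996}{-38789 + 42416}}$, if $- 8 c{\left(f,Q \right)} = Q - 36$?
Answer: $\frac{29016}{1259759} \approx 0.023033$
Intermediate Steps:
$c{\left(f,Q \right)} = \frac{9}{2} - \frac{Q}{8}$ ($c{\left(f,Q \right)} = - \frac{Q - 36}{8} = - \frac{-36 + Q}{8} = \frac{9}{2} - \frac{Q}{8}$)
$\frac{1}{c{\left(-65,-265 \right)} + \frac{-19992 + 40996}{-38789 + 42416}} = \frac{1}{\left(\frac{9}{2} - - \frac{265}{8}\right) + \frac{-19992 + 40996}{-38789 + 42416}} = \frac{1}{\left(\frac{9}{2} + \frac{265}{8}\right) + \frac{21004}{3627}} = \frac{1}{\frac{301}{8} + 21004 \cdot \frac{1}{3627}} = \frac{1}{\frac{301}{8} + \frac{21004}{3627}} = \frac{1}{\frac{1259759}{29016}} = \frac{29016}{1259759}$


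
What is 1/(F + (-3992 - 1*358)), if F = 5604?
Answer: 1/1254 ≈ 0.00079745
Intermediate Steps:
1/(F + (-3992 - 1*358)) = 1/(5604 + (-3992 - 1*358)) = 1/(5604 + (-3992 - 358)) = 1/(5604 - 4350) = 1/1254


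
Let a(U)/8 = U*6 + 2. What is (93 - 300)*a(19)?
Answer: -192096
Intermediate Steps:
a(U) = 16 + 48*U (a(U) = 8*(U*6 + 2) = 8*(6*U + 2) = 8*(2 + 6*U) = 16 + 48*U)
(93 - 300)*a(19) = (93 - 300)*(16 + 48*19) = -207*(16 + 912) = -207*928 = -192096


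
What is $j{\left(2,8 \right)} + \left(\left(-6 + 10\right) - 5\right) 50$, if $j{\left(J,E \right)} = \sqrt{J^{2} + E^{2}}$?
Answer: $-50 + 2 \sqrt{17} \approx -41.754$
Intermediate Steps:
$j{\left(J,E \right)} = \sqrt{E^{2} + J^{2}}$
$j{\left(2,8 \right)} + \left(\left(-6 + 10\right) - 5\right) 50 = \sqrt{8^{2} + 2^{2}} + \left(\left(-6 + 10\right) - 5\right) 50 = \sqrt{64 + 4} + \left(4 - 5\right) 50 = \sqrt{68} - 50 = 2 \sqrt{17} - 50 = -50 + 2 \sqrt{17}$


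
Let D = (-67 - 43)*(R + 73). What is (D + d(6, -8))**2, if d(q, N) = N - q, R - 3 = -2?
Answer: 66487716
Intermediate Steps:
R = 1 (R = 3 - 2 = 1)
D = -8140 (D = (-67 - 43)*(1 + 73) = -110*74 = -8140)
(D + d(6, -8))**2 = (-8140 + (-8 - 1*6))**2 = (-8140 + (-8 - 6))**2 = (-8140 - 14)**2 = (-8154)**2 = 66487716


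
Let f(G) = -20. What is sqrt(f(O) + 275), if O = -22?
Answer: sqrt(255) ≈ 15.969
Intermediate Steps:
sqrt(f(O) + 275) = sqrt(-20 + 275) = sqrt(255)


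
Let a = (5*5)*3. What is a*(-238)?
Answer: -17850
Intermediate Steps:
a = 75 (a = 25*3 = 75)
a*(-238) = 75*(-238) = -17850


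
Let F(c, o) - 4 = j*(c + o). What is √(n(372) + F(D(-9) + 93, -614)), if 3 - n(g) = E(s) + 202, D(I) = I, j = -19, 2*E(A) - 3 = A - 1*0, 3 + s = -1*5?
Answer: 3*√4390/2 ≈ 99.386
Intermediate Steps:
s = -8 (s = -3 - 1*5 = -3 - 5 = -8)
E(A) = 3/2 + A/2 (E(A) = 3/2 + (A - 1*0)/2 = 3/2 + (A + 0)/2 = 3/2 + A/2)
n(g) = -393/2 (n(g) = 3 - ((3/2 + (½)*(-8)) + 202) = 3 - ((3/2 - 4) + 202) = 3 - (-5/2 + 202) = 3 - 1*399/2 = 3 - 399/2 = -393/2)
F(c, o) = 4 - 19*c - 19*o (F(c, o) = 4 - 19*(c + o) = 4 + (-19*c - 19*o) = 4 - 19*c - 19*o)
√(n(372) + F(D(-9) + 93, -614)) = √(-393/2 + (4 - 19*(-9 + 93) - 19*(-614))) = √(-393/2 + (4 - 19*84 + 11666)) = √(-393/2 + (4 - 1596 + 11666)) = √(-393/2 + 10074) = √(19755/2) = 3*√4390/2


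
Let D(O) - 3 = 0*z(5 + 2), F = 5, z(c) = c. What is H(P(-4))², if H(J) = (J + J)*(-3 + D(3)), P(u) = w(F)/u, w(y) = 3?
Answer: 0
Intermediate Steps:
D(O) = 3 (D(O) = 3 + 0*(5 + 2) = 3 + 0*7 = 3 + 0 = 3)
P(u) = 3/u
H(J) = 0 (H(J) = (J + J)*(-3 + 3) = (2*J)*0 = 0)
H(P(-4))² = 0² = 0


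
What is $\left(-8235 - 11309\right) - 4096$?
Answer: $-23640$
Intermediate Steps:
$\left(-8235 - 11309\right) - 4096 = -19544 - 4096 = -23640$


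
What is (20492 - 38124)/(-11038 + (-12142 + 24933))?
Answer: -17632/1753 ≈ -10.058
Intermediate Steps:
(20492 - 38124)/(-11038 + (-12142 + 24933)) = -17632/(-11038 + 12791) = -17632/1753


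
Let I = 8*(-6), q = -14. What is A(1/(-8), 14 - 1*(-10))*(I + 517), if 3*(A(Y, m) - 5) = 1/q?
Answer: 14003/6 ≈ 2333.8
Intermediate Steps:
I = -48
A(Y, m) = 209/42 (A(Y, m) = 5 + (1/3)/(-14) = 5 + (1/3)*(-1/14) = 5 - 1/42 = 209/42)
A(1/(-8), 14 - 1*(-10))*(I + 517) = 209*(-48 + 517)/42 = (209/42)*469 = 14003/6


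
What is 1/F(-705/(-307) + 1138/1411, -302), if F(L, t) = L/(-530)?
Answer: -229583810/1344121 ≈ -170.81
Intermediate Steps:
F(L, t) = -L/530 (F(L, t) = L*(-1/530) = -L/530)
1/F(-705/(-307) + 1138/1411, -302) = 1/(-(-705/(-307) + 1138/1411)/530) = 1/(-(-705*(-1/307) + 1138*(1/1411))/530) = 1/(-(705/307 + 1138/1411)/530) = 1/(-1/530*1344121/433177) = 1/(-1344121/229583810) = -229583810/1344121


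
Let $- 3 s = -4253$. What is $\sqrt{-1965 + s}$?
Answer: $\frac{i \sqrt{4926}}{3} \approx 23.395 i$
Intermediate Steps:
$s = \frac{4253}{3}$ ($s = \left(- \frac{1}{3}\right) \left(-4253\right) = \frac{4253}{3} \approx 1417.7$)
$\sqrt{-1965 + s} = \sqrt{-1965 + \frac{4253}{3}} = \sqrt{- \frac{1642}{3}} = \frac{i \sqrt{4926}}{3}$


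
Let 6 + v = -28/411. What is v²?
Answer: 6220036/168921 ≈ 36.822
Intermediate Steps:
v = -2494/411 (v = -6 - 28/411 = -2494/411 ≈ -6.0681)
v² = (-2494/411)² = 6220036/168921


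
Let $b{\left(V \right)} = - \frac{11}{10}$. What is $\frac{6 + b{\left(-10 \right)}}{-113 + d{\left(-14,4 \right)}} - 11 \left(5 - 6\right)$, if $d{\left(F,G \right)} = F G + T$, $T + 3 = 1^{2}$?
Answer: $\frac{18761}{1710} \approx 10.971$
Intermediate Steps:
$T = -2$ ($T = -3 + 1^{2} = -3 + 1 = -2$)
$b{\left(V \right)} = - \frac{11}{10}$ ($b{\left(V \right)} = \left(-11\right) \frac{1}{10} = - \frac{11}{10}$)
$d{\left(F,G \right)} = -2 + F G$ ($d{\left(F,G \right)} = F G - 2 = -2 + F G$)
$\frac{6 + b{\left(-10 \right)}}{-113 + d{\left(-14,4 \right)}} - 11 \left(5 - 6\right) = \frac{6 - \frac{11}{10}}{-113 - 58} - 11 \left(5 - 6\right) = \frac{49}{10 \left(-113 - 58\right)} - -11 = \frac{49}{10 \left(-113 - 58\right)} + 11 = \frac{49}{10 \left(-171\right)} + 11 = \frac{49}{10} \left(- \frac{1}{171}\right) + 11 = - \frac{49}{1710} + 11 = \frac{18761}{1710}$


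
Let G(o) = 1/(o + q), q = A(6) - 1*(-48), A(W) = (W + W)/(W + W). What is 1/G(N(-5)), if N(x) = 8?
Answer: 57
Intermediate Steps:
A(W) = 1 (A(W) = (2*W)/((2*W)) = (2*W)*(1/(2*W)) = 1)
q = 49 (q = 1 - 1*(-48) = 1 + 48 = 49)
G(o) = 1/(49 + o) (G(o) = 1/(o + 49) = 1/(49 + o))
1/G(N(-5)) = 1/(1/(49 + 8)) = 1/(1/57) = 57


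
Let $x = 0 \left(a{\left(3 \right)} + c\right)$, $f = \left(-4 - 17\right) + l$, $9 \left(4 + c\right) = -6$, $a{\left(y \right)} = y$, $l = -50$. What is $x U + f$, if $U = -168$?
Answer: $-71$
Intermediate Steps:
$c = - \frac{14}{3}$ ($c = -4 + \frac{1}{9} \left(-6\right) = -4 - \frac{2}{3} = - \frac{14}{3} \approx -4.6667$)
$f = -71$ ($f = \left(-4 - 17\right) - 50 = -21 - 50 = -71$)
$x = 0$ ($x = 0 \left(3 - \frac{14}{3}\right) = 0 \left(- \frac{5}{3}\right) = 0$)
$x U + f = 0 \left(-168\right) - 71 = 0 - 71 = -71$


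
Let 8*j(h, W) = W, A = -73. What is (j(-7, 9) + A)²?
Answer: 330625/64 ≈ 5166.0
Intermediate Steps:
j(h, W) = W/8
(j(-7, 9) + A)² = ((⅛)*9 - 73)² = (9/8 - 73)² = (-575/8)² = 330625/64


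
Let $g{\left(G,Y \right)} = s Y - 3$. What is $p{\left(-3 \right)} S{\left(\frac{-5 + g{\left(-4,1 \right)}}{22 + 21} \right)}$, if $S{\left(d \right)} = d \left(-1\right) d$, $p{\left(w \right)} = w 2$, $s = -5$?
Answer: $\frac{1014}{1849} \approx 0.5484$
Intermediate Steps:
$g{\left(G,Y \right)} = -3 - 5 Y$ ($g{\left(G,Y \right)} = - 5 Y - 3 = -3 - 5 Y$)
$p{\left(w \right)} = 2 w$
$S{\left(d \right)} = - d^{2}$ ($S{\left(d \right)} = - d d = - d^{2}$)
$p{\left(-3 \right)} S{\left(\frac{-5 + g{\left(-4,1 \right)}}{22 + 21} \right)} = 2 \left(-3\right) \left(- \left(\frac{-5 - 8}{22 + 21}\right)^{2}\right) = - 6 \left(- \left(\frac{-5 - 8}{43}\right)^{2}\right) = - 6 \left(- \left(\left(-5 - 8\right) \frac{1}{43}\right)^{2}\right) = - 6 \left(- \left(\left(-13\right) \frac{1}{43}\right)^{2}\right) = - 6 \left(- \left(- \frac{13}{43}\right)^{2}\right) = - 6 \left(\left(-1\right) \frac{169}{1849}\right) = \left(-6\right) \left(- \frac{169}{1849}\right) = \frac{1014}{1849}$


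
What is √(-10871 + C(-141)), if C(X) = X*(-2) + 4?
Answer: I*√10585 ≈ 102.88*I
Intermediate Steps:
C(X) = 4 - 2*X (C(X) = -2*X + 4 = 4 - 2*X)
√(-10871 + C(-141)) = √(-10871 + (4 - 2*(-141))) = √(-10871 + (4 + 282)) = √(-10871 + 286) = √(-10585) = I*√10585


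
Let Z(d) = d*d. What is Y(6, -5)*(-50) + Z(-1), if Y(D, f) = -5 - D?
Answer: 551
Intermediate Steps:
Z(d) = d²
Y(6, -5)*(-50) + Z(-1) = (-5 - 1*6)*(-50) + (-1)² = (-5 - 6)*(-50) + 1 = -11*(-50) + 1 = 550 + 1 = 551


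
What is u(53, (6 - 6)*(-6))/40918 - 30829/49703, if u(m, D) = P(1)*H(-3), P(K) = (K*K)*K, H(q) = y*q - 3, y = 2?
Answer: -1261908349/2033747354 ≈ -0.62048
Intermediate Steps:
H(q) = -3 + 2*q (H(q) = 2*q - 3 = -3 + 2*q)
P(K) = K**3 (P(K) = K**2*K = K**3)
u(m, D) = -9 (u(m, D) = 1**3*(-3 + 2*(-3)) = 1*(-3 - 6) = 1*(-9) = -9)
u(53, (6 - 6)*(-6))/40918 - 30829/49703 = -9/40918 - 30829/49703 = -1261908349/2033747354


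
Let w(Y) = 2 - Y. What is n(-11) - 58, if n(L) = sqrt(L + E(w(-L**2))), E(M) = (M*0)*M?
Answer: -58 + I*sqrt(11) ≈ -58.0 + 3.3166*I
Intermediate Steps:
E(M) = 0 (E(M) = 0*M = 0)
n(L) = sqrt(L) (n(L) = sqrt(L + 0) = sqrt(L))
n(-11) - 58 = sqrt(-11) - 58 = I*sqrt(11) - 58 = -58 + I*sqrt(11)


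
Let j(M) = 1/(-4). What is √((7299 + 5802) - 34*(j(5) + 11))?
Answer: √50942/2 ≈ 112.85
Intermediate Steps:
j(M) = -¼ (j(M) = 1*(-¼) = -¼)
√((7299 + 5802) - 34*(j(5) + 11)) = √((7299 + 5802) - 34*(-¼ + 11)) = √(13101 - 34*43/4) = √(13101 - 731/2) = √(25471/2) = √50942/2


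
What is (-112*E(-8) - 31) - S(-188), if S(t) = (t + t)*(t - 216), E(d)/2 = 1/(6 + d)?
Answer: -151823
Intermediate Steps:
E(d) = 2/(6 + d)
S(t) = 2*t*(-216 + t) (S(t) = (2*t)*(-216 + t) = 2*t*(-216 + t))
(-112*E(-8) - 31) - S(-188) = (-224/(6 - 8) - 31) - 2*(-188)*(-216 - 188) = (-224/(-2) - 31) - 2*(-188)*(-404) = (-224*(-1)/2 - 31) - 1*151904 = (-112*(-1) - 31) - 151904 = (112 - 31) - 151904 = 81 - 151904 = -151823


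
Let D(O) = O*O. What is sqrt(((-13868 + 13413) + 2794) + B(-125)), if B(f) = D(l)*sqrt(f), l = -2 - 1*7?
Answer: sqrt(2339 + 405*I*sqrt(5)) ≈ 49.23 + 9.1977*I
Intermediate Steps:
l = -9 (l = -2 - 7 = -9)
D(O) = O**2
B(f) = 81*sqrt(f) (B(f) = (-9)**2*sqrt(f) = 81*sqrt(f))
sqrt(((-13868 + 13413) + 2794) + B(-125)) = sqrt(((-13868 + 13413) + 2794) + 81*sqrt(-125)) = sqrt((-455 + 2794) + 81*(5*I*sqrt(5))) = sqrt(2339 + 405*I*sqrt(5))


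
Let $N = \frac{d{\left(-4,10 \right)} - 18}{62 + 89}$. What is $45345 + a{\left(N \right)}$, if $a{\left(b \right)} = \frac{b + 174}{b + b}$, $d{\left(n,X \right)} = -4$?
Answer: $\frac{492232}{11} \approx 44748.0$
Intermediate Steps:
$N = - \frac{22}{151}$ ($N = \frac{-4 - 18}{62 + 89} = - \frac{22}{151} \approx -0.1457$)
$a{\left(b \right)} = \frac{174 + b}{2 b}$
$45345 + a{\left(N \right)} = 45345 + \frac{174 - \frac{22}{151}}{2 \left(- \frac{22}{151}\right)} = 45345 + \frac{1}{2} \left(- \frac{151}{22}\right) \frac{26252}{151} = 45345 - \frac{6563}{11} = \frac{492232}{11}$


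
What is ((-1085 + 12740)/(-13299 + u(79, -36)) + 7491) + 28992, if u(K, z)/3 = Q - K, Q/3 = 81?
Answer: 51914014/1423 ≈ 36482.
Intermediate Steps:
Q = 243 (Q = 3*81 = 243)
u(K, z) = 729 - 3*K (u(K, z) = 3*(243 - K) = 729 - 3*K)
((-1085 + 12740)/(-13299 + u(79, -36)) + 7491) + 28992 = ((-1085 + 12740)/(-13299 + (729 - 3*79)) + 7491) + 28992 = (11655/(-13299 + (729 - 237)) + 7491) + 28992 = (11655/(-13299 + 492) + 7491) + 28992 = (11655/(-12807) + 7491) + 28992 = (11655*(-1/12807) + 7491) + 28992 = (-1295/1423 + 7491) + 28992 = 10658398/1423 + 28992 = 51914014/1423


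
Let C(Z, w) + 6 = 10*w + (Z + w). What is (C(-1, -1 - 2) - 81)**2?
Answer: 14641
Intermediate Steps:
C(Z, w) = -6 + Z + 11*w (C(Z, w) = -6 + (10*w + (Z + w)) = -6 + (Z + 11*w) = -6 + Z + 11*w)
(C(-1, -1 - 2) - 81)**2 = ((-6 - 1 + 11*(-1 - 2)) - 81)**2 = ((-6 - 1 + 11*(-3)) - 81)**2 = ((-6 - 1 - 33) - 81)**2 = (-40 - 81)**2 = (-121)**2 = 14641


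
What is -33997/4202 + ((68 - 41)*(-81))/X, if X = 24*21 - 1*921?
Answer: -1662325/584078 ≈ -2.8461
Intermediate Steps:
X = -417 (X = 504 - 921 = -417)
-33997/4202 + ((68 - 41)*(-81))/X = -33997/4202 + ((68 - 41)*(-81))/(-417) = -33997*1/4202 + (27*(-81))*(-1/417) = -33997/4202 - 2187*(-1/417) = -33997/4202 + 729/139 = -1662325/584078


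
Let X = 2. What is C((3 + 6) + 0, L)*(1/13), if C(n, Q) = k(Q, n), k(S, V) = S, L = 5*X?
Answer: 10/13 ≈ 0.76923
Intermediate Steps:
L = 10 (L = 5*2 = 10)
C(n, Q) = Q
C((3 + 6) + 0, L)*(1/13) = 10*(1/13) = 10/13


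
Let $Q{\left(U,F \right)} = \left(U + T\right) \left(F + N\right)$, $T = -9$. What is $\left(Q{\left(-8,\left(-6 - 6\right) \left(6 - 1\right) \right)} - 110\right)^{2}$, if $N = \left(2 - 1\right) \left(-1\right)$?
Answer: $859329$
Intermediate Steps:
$N = -1$ ($N = 1 \left(-1\right) = -1$)
$Q{\left(U,F \right)} = \left(-1 + F\right) \left(-9 + U\right)$ ($Q{\left(U,F \right)} = \left(U - 9\right) \left(F - 1\right) = \left(-9 + U\right) \left(-1 + F\right) = \left(-1 + F\right) \left(-9 + U\right)$)
$\left(Q{\left(-8,\left(-6 - 6\right) \left(6 - 1\right) \right)} - 110\right)^{2} = \left(\left(9 - -8 - 9 \left(-6 - 6\right) \left(6 - 1\right) + \left(-6 - 6\right) \left(6 - 1\right) \left(-8\right)\right) - 110\right)^{2} = \left(\left(9 + 8 - 9 \left(\left(-12\right) 5\right) + \left(-12\right) 5 \left(-8\right)\right) - 110\right)^{2} = \left(\left(9 + 8 - -540 - -480\right) - 110\right)^{2} = \left(\left(9 + 8 + 540 + 480\right) - 110\right)^{2} = \left(1037 - 110\right)^{2} = 927^{2} = 859329$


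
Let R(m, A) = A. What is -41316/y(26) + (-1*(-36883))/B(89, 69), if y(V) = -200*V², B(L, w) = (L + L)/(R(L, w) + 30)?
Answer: 61709866581/3008200 ≈ 20514.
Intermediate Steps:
B(L, w) = 2*L/(30 + w) (B(L, w) = (L + L)/(w + 30) = (2*L)/(30 + w) = 2*L/(30 + w))
-41316/y(26) + (-1*(-36883))/B(89, 69) = -41316/((-200*26²)) + (-1*(-36883))/((2*89/(30 + 69))) = -41316/((-200*676)) + 36883/((2*89/99)) = -41316/(-135200) + 36883/((2*89*(1/99))) = -41316*(-1/135200) + 36883/(178/99) = 10329/33800 + 36883*(99/178) = 10329/33800 + 3651417/178 = 61709866581/3008200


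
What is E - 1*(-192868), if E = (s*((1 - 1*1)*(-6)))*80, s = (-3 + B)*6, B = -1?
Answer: 192868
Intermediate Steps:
s = -24 (s = (-3 - 1)*6 = -4*6 = -24)
E = 0 (E = -24*(1 - 1*1)*(-6)*80 = -24*(1 - 1)*(-6)*80 = -0*(-6)*80 = -24*0*80 = 0*80 = 0)
E - 1*(-192868) = 0 - 1*(-192868) = 0 + 192868 = 192868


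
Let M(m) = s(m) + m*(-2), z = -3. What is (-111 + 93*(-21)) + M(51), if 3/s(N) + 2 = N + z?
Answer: -99633/46 ≈ -2165.9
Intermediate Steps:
s(N) = 3/(-5 + N) (s(N) = 3/(-2 + (N - 3)) = 3/(-2 + (-3 + N)) = 3/(-5 + N))
M(m) = -2*m + 3/(-5 + m) (M(m) = 3/(-5 + m) + m*(-2) = 3/(-5 + m) - 2*m = -2*m + 3/(-5 + m))
(-111 + 93*(-21)) + M(51) = (-111 + 93*(-21)) + (3 - 2*51*(-5 + 51))/(-5 + 51) = (-111 - 1953) + (3 - 2*51*46)/46 = -2064 + (3 - 4692)/46 = -2064 + (1/46)*(-4689) = -2064 - 4689/46 = -99633/46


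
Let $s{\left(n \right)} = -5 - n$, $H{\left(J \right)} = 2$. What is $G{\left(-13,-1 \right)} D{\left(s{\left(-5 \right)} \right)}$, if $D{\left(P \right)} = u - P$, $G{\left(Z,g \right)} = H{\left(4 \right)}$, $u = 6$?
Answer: $12$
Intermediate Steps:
$G{\left(Z,g \right)} = 2$
$D{\left(P \right)} = 6 - P$
$G{\left(-13,-1 \right)} D{\left(s{\left(-5 \right)} \right)} = 2 \left(6 - \left(-5 - -5\right)\right) = 2 \left(6 - \left(-5 + 5\right)\right) = 2 \left(6 - 0\right) = 2 \left(6 + 0\right) = 2 \cdot 6 = 12$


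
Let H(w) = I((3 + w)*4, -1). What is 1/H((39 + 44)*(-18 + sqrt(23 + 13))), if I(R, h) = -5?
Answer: -1/5 ≈ -0.20000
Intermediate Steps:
H(w) = -5
1/H((39 + 44)*(-18 + sqrt(23 + 13))) = 1/(-5) = -1/5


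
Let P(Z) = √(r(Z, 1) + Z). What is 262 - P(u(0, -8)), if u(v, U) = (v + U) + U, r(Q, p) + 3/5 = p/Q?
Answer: 262 - I*√6665/20 ≈ 262.0 - 4.082*I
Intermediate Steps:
r(Q, p) = -⅗ + p/Q
u(v, U) = v + 2*U (u(v, U) = (U + v) + U = v + 2*U)
P(Z) = √(-⅗ + Z + 1/Z) (P(Z) = √((-⅗ + 1/Z) + Z) = √(-⅗ + Z + 1/Z))
262 - P(u(0, -8)) = 262 - √(-15 + 25*(0 + 2*(-8)) + 25/(0 + 2*(-8)))/5 = 262 - √(-15 + 25*(0 - 16) + 25/(0 - 16))/5 = 262 - √(-15 + 25*(-16) + 25/(-16))/5 = 262 - √(-15 - 400 + 25*(-1/16))/5 = 262 - √(-15 - 400 - 25/16)/5 = 262 - √(-6665/16)/5 = 262 - I*√6665/4/5 = 262 - I*√6665/20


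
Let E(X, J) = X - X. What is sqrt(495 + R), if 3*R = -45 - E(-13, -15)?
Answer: 4*sqrt(30) ≈ 21.909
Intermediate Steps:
E(X, J) = 0
R = -15 (R = (-45 - 1*0)/3 = (-45 + 0)/3 = (1/3)*(-45) = -15)
sqrt(495 + R) = sqrt(495 - 15) = sqrt(480) = 4*sqrt(30)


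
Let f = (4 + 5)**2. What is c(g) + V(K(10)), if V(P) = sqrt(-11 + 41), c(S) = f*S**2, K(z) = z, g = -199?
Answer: 3207681 + sqrt(30) ≈ 3.2077e+6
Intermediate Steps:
f = 81 (f = 9**2 = 81)
c(S) = 81*S**2
V(P) = sqrt(30)
c(g) + V(K(10)) = 81*(-199)**2 + sqrt(30) = 81*39601 + sqrt(30) = 3207681 + sqrt(30)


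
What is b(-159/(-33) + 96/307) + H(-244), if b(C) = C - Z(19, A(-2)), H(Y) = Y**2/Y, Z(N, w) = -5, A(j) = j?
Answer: -789776/3377 ≈ -233.87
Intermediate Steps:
H(Y) = Y
b(C) = 5 + C (b(C) = C - 1*(-5) = C + 5 = 5 + C)
b(-159/(-33) + 96/307) + H(-244) = (5 + (-159/(-33) + 96/307)) - 244 = (5 + (-159*(-1/33) + 96*(1/307))) - 244 = (5 + (53/11 + 96/307)) - 244 = (5 + 17327/3377) - 244 = 34212/3377 - 244 = -789776/3377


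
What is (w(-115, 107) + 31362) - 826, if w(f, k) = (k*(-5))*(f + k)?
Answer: 34816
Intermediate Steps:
w(f, k) = -5*k*(f + k) (w(f, k) = (-5*k)*(f + k) = -5*k*(f + k))
(w(-115, 107) + 31362) - 826 = (-5*107*(-115 + 107) + 31362) - 826 = (-5*107*(-8) + 31362) - 826 = (4280 + 31362) - 826 = 35642 - 826 = 34816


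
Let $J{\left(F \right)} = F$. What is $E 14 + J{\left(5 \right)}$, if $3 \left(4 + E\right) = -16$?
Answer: $- \frac{377}{3} \approx -125.67$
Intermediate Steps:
$E = - \frac{28}{3}$ ($E = -4 + \frac{1}{3} \left(-16\right) = -4 - \frac{16}{3} = - \frac{28}{3} \approx -9.3333$)
$E 14 + J{\left(5 \right)} = \left(- \frac{28}{3}\right) 14 + 5 = - \frac{392}{3} + 5 = - \frac{377}{3}$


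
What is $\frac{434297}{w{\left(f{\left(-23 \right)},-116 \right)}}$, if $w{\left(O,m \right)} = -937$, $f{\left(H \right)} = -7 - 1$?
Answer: $- \frac{434297}{937} \approx -463.5$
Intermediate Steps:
$f{\left(H \right)} = -8$ ($f{\left(H \right)} = -7 - 1 = -8$)
$\frac{434297}{w{\left(f{\left(-23 \right)},-116 \right)}} = \frac{434297}{-937} = 434297 \left(- \frac{1}{937}\right) = - \frac{434297}{937}$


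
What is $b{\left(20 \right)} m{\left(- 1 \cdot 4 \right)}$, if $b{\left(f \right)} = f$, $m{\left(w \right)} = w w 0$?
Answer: $0$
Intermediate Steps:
$m{\left(w \right)} = 0$ ($m{\left(w \right)} = w^{2} \cdot 0 = 0$)
$b{\left(20 \right)} m{\left(- 1 \cdot 4 \right)} = 20 \cdot 0 = 0$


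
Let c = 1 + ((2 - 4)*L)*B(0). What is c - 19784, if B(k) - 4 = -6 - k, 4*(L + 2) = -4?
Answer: -19795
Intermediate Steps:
L = -3 (L = -2 + (1/4)*(-4) = -2 - 1 = -3)
B(k) = -2 - k (B(k) = 4 + (-6 - k) = -2 - k)
c = -11 (c = 1 + ((2 - 4)*(-3))*(-2 - 1*0) = 1 + (-2*(-3))*(-2 + 0) = 1 + 6*(-2) = 1 - 12 = -11)
c - 19784 = -11 - 19784 = -19795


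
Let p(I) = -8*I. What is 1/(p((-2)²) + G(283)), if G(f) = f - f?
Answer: -1/32 ≈ -0.031250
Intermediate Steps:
G(f) = 0
1/(p((-2)²) + G(283)) = 1/(-8*(-2)² + 0) = 1/(-8*4 + 0) = 1/(-32 + 0) = 1/(-32) = -1/32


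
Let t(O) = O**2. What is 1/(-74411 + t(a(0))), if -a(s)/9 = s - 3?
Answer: -1/73682 ≈ -1.3572e-5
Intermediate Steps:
a(s) = 27 - 9*s (a(s) = -9*(s - 3) = -9*(-3 + s) = 27 - 9*s)
1/(-74411 + t(a(0))) = 1/(-74411 + (27 - 9*0)**2) = 1/(-74411 + (27 + 0)**2) = 1/(-74411 + 27**2) = 1/(-74411 + 729) = 1/(-73682) = -1/73682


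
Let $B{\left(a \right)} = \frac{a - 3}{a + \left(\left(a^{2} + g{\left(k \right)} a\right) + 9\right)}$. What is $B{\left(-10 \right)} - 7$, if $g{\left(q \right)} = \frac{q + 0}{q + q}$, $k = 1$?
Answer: $- \frac{671}{94} \approx -7.1383$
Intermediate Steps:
$g{\left(q \right)} = \frac{1}{2}$ ($g{\left(q \right)} = \frac{q}{2 q} = q \frac{1}{2 q} = \frac{1}{2}$)
$B{\left(a \right)} = \frac{-3 + a}{9 + a^{2} + \frac{3 a}{2}}$ ($B{\left(a \right)} = \frac{a - 3}{a + \left(\left(a^{2} + \frac{a}{2}\right) + 9\right)} = \frac{-3 + a}{a + \left(9 + a^{2} + \frac{a}{2}\right)} = \frac{-3 + a}{9 + a^{2} + \frac{3 a}{2}}$)
$B{\left(-10 \right)} - 7 = \frac{2 \left(-3 - 10\right)}{18 + 2 \left(-10\right)^{2} + 3 \left(-10\right)} - 7 = 2 \frac{1}{18 + 2 \cdot 100 - 30} \left(-13\right) - 7 = 2 \frac{1}{18 + 200 - 30} \left(-13\right) - 7 = 2 \cdot \frac{1}{188} \left(-13\right) - 7 = - \frac{13}{94} - 7 = - \frac{671}{94}$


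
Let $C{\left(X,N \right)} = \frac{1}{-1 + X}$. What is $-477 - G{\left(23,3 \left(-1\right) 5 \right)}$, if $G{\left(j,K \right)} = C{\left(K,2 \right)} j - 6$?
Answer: $- \frac{7513}{16} \approx -469.56$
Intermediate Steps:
$G{\left(j,K \right)} = -6 + \frac{j}{-1 + K}$ ($G{\left(j,K \right)} = \frac{j}{-1 + K} - 6 = -6 + \frac{j}{-1 + K}$)
$-477 - G{\left(23,3 \left(-1\right) 5 \right)} = -477 - \frac{6 + 23 - 6 \cdot 3 \left(-1\right) 5}{-1 + 3 \left(-1\right) 5} = -477 - \frac{6 + 23 - 6 \left(\left(-3\right) 5\right)}{-1 - 15} = -477 - \frac{6 + 23 - -90}{-1 - 15} = -477 - \frac{6 + 23 + 90}{-16} = -477 - \left(- \frac{1}{16}\right) 119 = -477 - - \frac{119}{16} = -477 + \frac{119}{16} = - \frac{7513}{16}$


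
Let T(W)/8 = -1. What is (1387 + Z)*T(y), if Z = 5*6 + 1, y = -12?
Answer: -11344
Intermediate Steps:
T(W) = -8 (T(W) = 8*(-1) = -8)
Z = 31 (Z = 30 + 1 = 31)
(1387 + Z)*T(y) = (1387 + 31)*(-8) = 1418*(-8) = -11344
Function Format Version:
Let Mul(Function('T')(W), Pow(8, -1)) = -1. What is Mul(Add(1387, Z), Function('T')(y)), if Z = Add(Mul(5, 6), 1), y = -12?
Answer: -11344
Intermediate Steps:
Function('T')(W) = -8 (Function('T')(W) = Mul(8, -1) = -8)
Z = 31 (Z = Add(30, 1) = 31)
Mul(Add(1387, Z), Function('T')(y)) = Mul(Add(1387, 31), -8) = Mul(1418, -8) = -11344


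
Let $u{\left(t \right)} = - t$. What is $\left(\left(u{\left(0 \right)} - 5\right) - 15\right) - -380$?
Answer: $360$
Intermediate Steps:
$\left(\left(u{\left(0 \right)} - 5\right) - 15\right) - -380 = \left(\left(\left(-1\right) 0 - 5\right) - 15\right) - -380 = \left(\left(0 - 5\right) - 15\right) + 380 = \left(-5 - 15\right) + 380 = -20 + 380 = 360$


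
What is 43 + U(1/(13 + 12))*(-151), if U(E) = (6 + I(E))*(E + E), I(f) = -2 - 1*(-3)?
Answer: -1039/25 ≈ -41.560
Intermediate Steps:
I(f) = 1 (I(f) = -2 + 3 = 1)
U(E) = 14*E (U(E) = (6 + 1)*(E + E) = 7*(2*E) = 14*E)
43 + U(1/(13 + 12))*(-151) = 43 + (14/(13 + 12))*(-151) = 43 + (14/25)*(-151) = 43 - 2114/25 = -1039/25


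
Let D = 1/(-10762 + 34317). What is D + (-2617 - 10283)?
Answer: -303859499/23555 ≈ -12900.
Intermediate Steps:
D = 1/23555 ≈ 4.2454e-5
D + (-2617 - 10283) = 1/23555 + (-2617 - 10283) = 1/23555 - 12900 = -303859499/23555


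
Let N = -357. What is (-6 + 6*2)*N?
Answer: -2142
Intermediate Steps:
(-6 + 6*2)*N = (-6 + 6*2)*(-357) = (-6 + 12)*(-357) = 6*(-357) = -2142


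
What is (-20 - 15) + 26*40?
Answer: 1005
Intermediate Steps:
(-20 - 15) + 26*40 = -35 + 1040 = 1005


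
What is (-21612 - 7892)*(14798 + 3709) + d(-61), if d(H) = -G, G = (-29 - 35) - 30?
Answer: -546030434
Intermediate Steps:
G = -94 (G = -64 - 30 = -94)
d(H) = 94 (d(H) = -1*(-94) = 94)
(-21612 - 7892)*(14798 + 3709) + d(-61) = (-21612 - 7892)*(14798 + 3709) + 94 = -29504*18507 + 94 = -546030528 + 94 = -546030434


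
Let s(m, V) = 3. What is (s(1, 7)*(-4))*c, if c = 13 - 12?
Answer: -12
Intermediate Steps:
c = 1
(s(1, 7)*(-4))*c = (3*(-4))*1 = -12*1 = -12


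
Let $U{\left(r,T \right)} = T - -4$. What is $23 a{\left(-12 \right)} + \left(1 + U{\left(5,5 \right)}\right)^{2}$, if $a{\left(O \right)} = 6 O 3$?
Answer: $-4868$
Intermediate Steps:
$U{\left(r,T \right)} = 4 + T$ ($U{\left(r,T \right)} = T + 4 = 4 + T$)
$a{\left(O \right)} = 18 O$
$23 a{\left(-12 \right)} + \left(1 + U{\left(5,5 \right)}\right)^{2} = 23 \cdot 18 \left(-12\right) + \left(1 + \left(4 + 5\right)\right)^{2} = 23 \left(-216\right) + \left(1 + 9\right)^{2} = -4968 + 10^{2} = -4968 + 100 = -4868$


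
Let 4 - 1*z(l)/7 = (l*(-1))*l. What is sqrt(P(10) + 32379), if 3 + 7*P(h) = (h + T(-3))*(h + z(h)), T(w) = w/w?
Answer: 4*sqrt(102711)/7 ≈ 183.13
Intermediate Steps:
T(w) = 1
z(l) = 28 + 7*l**2 (z(l) = 28 - 7*l*(-1)*l = 28 - 7*(-l)*l = 28 - (-7)*l**2 = 28 + 7*l**2)
P(h) = -3/7 + (1 + h)*(28 + h + 7*h**2)/7 (P(h) = -3/7 + ((h + 1)*(h + (28 + 7*h**2)))/7 = -3/7 + ((1 + h)*(28 + h + 7*h**2))/7 = -3/7 + (1 + h)*(28 + h + 7*h**2)/7)
sqrt(P(10) + 32379) = sqrt((25/7 + 10**3 + (8/7)*10**2 + (29/7)*10) + 32379) = sqrt((25/7 + 1000 + (8/7)*100 + 290/7) + 32379) = sqrt((25/7 + 1000 + 800/7 + 290/7) + 32379) = sqrt(8115/7 + 32379) = sqrt(234768/7) = 4*sqrt(102711)/7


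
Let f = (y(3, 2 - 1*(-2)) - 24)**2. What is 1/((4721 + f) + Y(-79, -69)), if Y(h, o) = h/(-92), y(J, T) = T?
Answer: 92/471211 ≈ 0.00019524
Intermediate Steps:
Y(h, o) = -h/92 (Y(h, o) = h*(-1/92) = -h/92)
f = 400 (f = ((2 - 1*(-2)) - 24)**2 = ((2 + 2) - 24)**2 = (4 - 24)**2 = (-20)**2 = 400)
1/((4721 + f) + Y(-79, -69)) = 1/((4721 + 400) - 1/92*(-79)) = 1/(5121 + 79/92) = 1/(471211/92) = 92/471211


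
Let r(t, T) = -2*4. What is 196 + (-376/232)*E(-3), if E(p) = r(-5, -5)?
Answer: 6060/29 ≈ 208.97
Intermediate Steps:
r(t, T) = -8
E(p) = -8
196 + (-376/232)*E(-3) = 196 - 376/232*(-8) = 196 - 376*1/232*(-8) = 196 - 47/29*(-8) = 196 + 376/29 = 6060/29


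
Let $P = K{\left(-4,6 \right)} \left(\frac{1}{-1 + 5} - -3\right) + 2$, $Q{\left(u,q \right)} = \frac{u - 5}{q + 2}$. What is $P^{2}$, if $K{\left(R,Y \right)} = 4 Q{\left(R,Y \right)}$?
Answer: $\frac{10201}{64} \approx 159.39$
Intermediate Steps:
$Q{\left(u,q \right)} = \frac{-5 + u}{2 + q}$
$K{\left(R,Y \right)} = \frac{4 \left(-5 + R\right)}{2 + Y}$ ($K{\left(R,Y \right)} = 4 \frac{-5 + R}{2 + Y} = \frac{4 \left(-5 + R\right)}{2 + Y}$)
$P = - \frac{101}{8}$ ($P = \frac{4 \left(-5 - 4\right)}{2 + 6} \left(\frac{1}{-1 + 5} - -3\right) + 2 = 4 \cdot \frac{1}{8} \left(-9\right) \left(\frac{1}{4} + 3\right) + 2 = \left(- \frac{9}{2}\right) \frac{13}{4} + 2 = - \frac{117}{8} + 2 = - \frac{101}{8} \approx -12.625$)
$P^{2} = \left(- \frac{101}{8}\right)^{2} = \frac{10201}{64}$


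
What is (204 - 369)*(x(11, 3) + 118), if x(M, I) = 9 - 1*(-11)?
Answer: -22770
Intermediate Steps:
x(M, I) = 20 (x(M, I) = 9 + 11 = 20)
(204 - 369)*(x(11, 3) + 118) = (204 - 369)*(20 + 118) = -165*138 = -22770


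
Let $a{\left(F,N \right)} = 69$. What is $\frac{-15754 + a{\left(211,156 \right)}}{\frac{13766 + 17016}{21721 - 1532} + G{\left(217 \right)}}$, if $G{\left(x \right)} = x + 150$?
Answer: $- \frac{63332893}{1488029} \approx -42.562$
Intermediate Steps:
$G{\left(x \right)} = 150 + x$
$\frac{-15754 + a{\left(211,156 \right)}}{\frac{13766 + 17016}{21721 - 1532} + G{\left(217 \right)}} = \frac{-15754 + 69}{\frac{13766 + 17016}{21721 - 1532} + \left(150 + 217\right)} = - \frac{15685}{\frac{30782}{20189} + 367} = - \frac{15685}{\frac{7440145}{20189}} = \left(-15685\right) \frac{20189}{7440145} = - \frac{63332893}{1488029}$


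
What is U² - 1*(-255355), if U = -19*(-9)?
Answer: 284596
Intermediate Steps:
U = 171
U² - 1*(-255355) = 171² - 1*(-255355) = 29241 + 255355 = 284596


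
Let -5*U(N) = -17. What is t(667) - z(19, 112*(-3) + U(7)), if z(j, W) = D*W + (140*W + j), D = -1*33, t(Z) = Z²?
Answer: 2402291/5 ≈ 4.8046e+5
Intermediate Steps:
U(N) = 17/5 (U(N) = -⅕*(-17) = 17/5)
D = -33
z(j, W) = j + 107*W (z(j, W) = -33*W + (140*W + j) = -33*W + (j + 140*W) = j + 107*W)
t(667) - z(19, 112*(-3) + U(7)) = 667² - (19 + 107*(112*(-3) + 17/5)) = 444889 - (19 + 107*(-336 + 17/5)) = 444889 - (19 + 107*(-1663/5)) = 444889 - (19 - 177941/5) = 444889 - 1*(-177846/5) = 444889 + 177846/5 = 2402291/5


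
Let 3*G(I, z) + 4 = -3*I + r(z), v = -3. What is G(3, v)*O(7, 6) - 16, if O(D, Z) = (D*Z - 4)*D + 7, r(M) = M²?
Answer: -380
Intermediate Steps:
O(D, Z) = 7 + D*(-4 + D*Z) (O(D, Z) = (-4 + D*Z)*D + 7 = D*(-4 + D*Z) + 7 = 7 + D*(-4 + D*Z))
G(I, z) = -4/3 - I + z²/3 (G(I, z) = -4/3 + (-3*I + z²)/3 = -4/3 + (z² - 3*I)/3 = -4/3 + (-I + z²/3) = -4/3 - I + z²/3)
G(3, v)*O(7, 6) - 16 = (-4/3 - 1*3 + (⅓)*(-3)²)*(7 - 4*7 + 6*7²) - 16 = (-4/3 - 3 + (⅓)*9)*(7 - 28 + 6*49) - 16 = (-4/3 - 3 + 3)*(7 - 28 + 294) - 16 = -4/3*273 - 16 = -364 - 16 = -380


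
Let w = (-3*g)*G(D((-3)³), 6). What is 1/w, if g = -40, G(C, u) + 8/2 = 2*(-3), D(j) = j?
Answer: -1/1200 ≈ -0.00083333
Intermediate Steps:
G(C, u) = -10 (G(C, u) = -4 + 2*(-3) = -4 - 6 = -10)
w = -1200 (w = -3*(-40)*(-10) = 120*(-10) = -1200)
1/w = 1/(-1200) = -1/1200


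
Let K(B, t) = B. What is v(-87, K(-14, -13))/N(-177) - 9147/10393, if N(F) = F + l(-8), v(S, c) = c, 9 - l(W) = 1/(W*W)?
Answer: -89045563/111755929 ≈ -0.79679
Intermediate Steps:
l(W) = 9 - 1/W² (l(W) = 9 - 1/(W*W) = 9 - 1/(W²) = 9 - 1/W²)
N(F) = 575/64 + F (N(F) = F + (9 - 1/(-8)²) = F + (9 - 1*1/64) = F + (9 - 1/64) = F + 575/64 = 575/64 + F)
v(-87, K(-14, -13))/N(-177) - 9147/10393 = -14/(575/64 - 177) - 9147/10393 = -14/(-10753/64) - 9147*1/10393 = -14*(-64/10753) - 9147/10393 = 896/10753 - 9147/10393 = -89045563/111755929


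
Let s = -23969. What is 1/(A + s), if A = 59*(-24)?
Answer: -1/25385 ≈ -3.9393e-5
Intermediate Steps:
A = -1416
1/(A + s) = 1/(-1416 - 23969) = 1/(-25385) = -1/25385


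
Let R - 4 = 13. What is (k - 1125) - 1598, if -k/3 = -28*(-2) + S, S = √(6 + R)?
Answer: -2891 - 3*√23 ≈ -2905.4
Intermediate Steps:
R = 17 (R = 4 + 13 = 17)
S = √23 (S = √(6 + 17) = √23 ≈ 4.7958)
k = -168 - 3*√23 (k = -3*(-28*(-2) + √23) = -3*(56 + √23) = -168 - 3*√23 ≈ -182.39)
(k - 1125) - 1598 = ((-168 - 3*√23) - 1125) - 1598 = (-1293 - 3*√23) - 1598 = -2891 - 3*√23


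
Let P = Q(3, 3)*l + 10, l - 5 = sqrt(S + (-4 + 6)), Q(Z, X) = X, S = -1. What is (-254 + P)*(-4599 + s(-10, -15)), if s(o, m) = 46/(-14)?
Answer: 7280816/7 ≈ 1.0401e+6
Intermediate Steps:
l = 6 (l = 5 + sqrt(-1 + (-4 + 6)) = 5 + sqrt(-1 + 2) = 5 + sqrt(1) = 5 + 1 = 6)
s(o, m) = -23/7 (s(o, m) = 46*(-1/14) = -23/7)
P = 28 (P = 3*6 + 10 = 18 + 10 = 28)
(-254 + P)*(-4599 + s(-10, -15)) = (-254 + 28)*(-4599 - 23/7) = -226*(-32216/7) = 7280816/7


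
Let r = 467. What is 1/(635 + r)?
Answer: 1/1102 ≈ 0.00090744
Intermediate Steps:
1/(635 + r) = 1/(635 + 467) = 1/1102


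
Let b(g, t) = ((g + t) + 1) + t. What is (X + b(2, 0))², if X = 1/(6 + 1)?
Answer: 484/49 ≈ 9.8775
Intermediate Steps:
X = ⅐ (X = 1/7 = ⅐ ≈ 0.14286)
b(g, t) = 1 + g + 2*t (b(g, t) = (1 + g + t) + t = 1 + g + 2*t)
(X + b(2, 0))² = (⅐ + (1 + 2 + 2*0))² = (⅐ + (1 + 2 + 0))² = (⅐ + 3)² = (22/7)² = 484/49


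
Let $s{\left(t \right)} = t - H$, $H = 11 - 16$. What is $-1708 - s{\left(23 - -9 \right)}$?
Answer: $-1745$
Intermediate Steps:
$H = -5$ ($H = 11 - 16 = -5$)
$s{\left(t \right)} = 5 + t$ ($s{\left(t \right)} = t - -5 = t + 5 = 5 + t$)
$-1708 - s{\left(23 - -9 \right)} = -1708 - \left(5 + \left(23 - -9\right)\right) = -1708 - \left(5 + \left(23 + 9\right)\right) = -1708 - \left(5 + 32\right) = -1708 - 37 = -1745$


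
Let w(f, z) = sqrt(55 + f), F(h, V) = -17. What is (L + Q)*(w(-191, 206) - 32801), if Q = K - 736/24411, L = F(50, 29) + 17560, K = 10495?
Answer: -22450148564482/24411 + 1368869764*I*sqrt(34)/24411 ≈ -9.1967e+8 + 3.2698e+5*I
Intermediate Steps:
L = 17543 (L = -17 + 17560 = 17543)
Q = 256192709/24411 (Q = 10495 - 736/24411 = 256192709/24411 ≈ 10495.)
(L + Q)*(w(-191, 206) - 32801) = (17543 + 256192709/24411)*(sqrt(55 - 191) - 32801) = 684434882*(sqrt(-136) - 32801)/24411 = 684434882*(2*I*sqrt(34) - 32801)/24411 = 684434882*(-32801 + 2*I*sqrt(34))/24411 = -22450148564482/24411 + 1368869764*I*sqrt(34)/24411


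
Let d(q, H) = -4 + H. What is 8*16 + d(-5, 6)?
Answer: 130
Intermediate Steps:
8*16 + d(-5, 6) = 8*16 + (-4 + 6) = 128 + 2 = 130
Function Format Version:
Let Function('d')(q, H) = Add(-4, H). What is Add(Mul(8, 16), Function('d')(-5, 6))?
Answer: 130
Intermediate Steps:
Add(Mul(8, 16), Function('d')(-5, 6)) = Add(Mul(8, 16), Add(-4, 6)) = Add(128, 2) = 130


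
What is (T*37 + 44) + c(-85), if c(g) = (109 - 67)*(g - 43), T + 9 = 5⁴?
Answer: 17460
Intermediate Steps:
T = 616 (T = -9 + 5⁴ = -9 + 625 = 616)
c(g) = -1806 + 42*g (c(g) = 42*(-43 + g) = -1806 + 42*g)
(T*37 + 44) + c(-85) = (616*37 + 44) + (-1806 + 42*(-85)) = (22792 + 44) + (-1806 - 3570) = 22836 - 5376 = 17460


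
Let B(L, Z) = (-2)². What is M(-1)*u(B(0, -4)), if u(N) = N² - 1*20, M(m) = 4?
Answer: -16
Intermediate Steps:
B(L, Z) = 4
u(N) = -20 + N² (u(N) = N² - 20 = -20 + N²)
M(-1)*u(B(0, -4)) = 4*(-20 + 4²) = 4*(-20 + 16) = 4*(-4) = -16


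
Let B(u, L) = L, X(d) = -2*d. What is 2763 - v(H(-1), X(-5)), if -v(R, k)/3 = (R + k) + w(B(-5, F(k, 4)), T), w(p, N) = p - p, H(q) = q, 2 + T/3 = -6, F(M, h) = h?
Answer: 2790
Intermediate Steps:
T = -24 (T = -6 + 3*(-6) = -6 - 18 = -24)
w(p, N) = 0
v(R, k) = -3*R - 3*k (v(R, k) = -3*((R + k) + 0) = -3*(R + k) = -3*R - 3*k)
2763 - v(H(-1), X(-5)) = 2763 - (-3*(-1) - (-6)*(-5)) = 2763 - (3 - 3*10) = 2763 - (3 - 30) = 2763 - 1*(-27) = 2763 + 27 = 2790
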